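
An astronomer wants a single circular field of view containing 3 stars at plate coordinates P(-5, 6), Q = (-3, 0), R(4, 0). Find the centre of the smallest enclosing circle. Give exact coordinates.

Side lengths²: PQ² = 40, PR² = 117, QR² = 49.
Since PR² = 117 ≥ 49 + 40 = 89, the angle opposite PR is not acute, so the smallest enclosing circle has PR as diameter.
Centre = midpoint of PR = (-0.5, 3), r² = 117/4 = 29.25.
Centre = (-0.5, 3).

(-0.5, 3)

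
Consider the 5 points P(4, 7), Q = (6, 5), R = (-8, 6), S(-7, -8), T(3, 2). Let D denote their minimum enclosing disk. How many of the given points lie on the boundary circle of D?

By Welzl's lemma the MEC is supported by two points (diametrically opposite) or three points (on a circumcircle).
The farthest pair is P–S with squared distance 346. The circle on this segment as diameter has centre (-1.5, -0.5) and r² = 346/4 = 86.5.
Check Q: distance² to centre = 86.5 ≤ 86.5, so it lies inside.
All remaining points lie in this disk, and no smaller disk contains both endpoints, so this is the minimum enclosing circle.
The points at distance exactly r from the centre are P, Q, S — 3 points.

3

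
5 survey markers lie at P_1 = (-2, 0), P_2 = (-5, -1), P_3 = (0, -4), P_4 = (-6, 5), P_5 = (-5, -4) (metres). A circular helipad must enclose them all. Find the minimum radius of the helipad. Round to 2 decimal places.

5.41

A smallest enclosing disk is always determined by at most three of the input points on its boundary.
The farthest pair is P_3–P_4 with squared distance 117. The circle on this segment as diameter has centre (-3, 0.5) and r² = 117/4 = 29.25.
Check P_1: distance² to centre = 1.25 ≤ 29.25, so it lies inside.
All remaining points lie in this disk, and no smaller disk contains both endpoints, so this is the minimum enclosing circle.
r = √(29.25) ≈ 5.41.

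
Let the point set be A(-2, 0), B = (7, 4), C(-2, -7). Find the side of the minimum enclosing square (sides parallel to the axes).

The bounding box has width 9 and height 11.
An axis-aligned square enclosing the set must have side ≥ max(width, height).
So the minimum side is max(9, 11) = 11.

11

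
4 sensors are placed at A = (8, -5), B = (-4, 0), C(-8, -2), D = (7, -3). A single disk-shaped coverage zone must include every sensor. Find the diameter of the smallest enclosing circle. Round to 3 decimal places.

16.279

By Welzl's lemma the MEC is supported by two points (diametrically opposite) or three points (on a circumcircle).
The farthest pair is A–C with squared distance 265. The circle on this segment as diameter has centre (0, -3.5) and r² = 265/4 = 66.25.
Check B: distance² to centre = 28.25 ≤ 66.25, so it lies inside.
All remaining points lie in this disk, and no smaller disk contains both endpoints, so this is the minimum enclosing circle.
Diameter = 2r = 2√(66.25) ≈ 16.279.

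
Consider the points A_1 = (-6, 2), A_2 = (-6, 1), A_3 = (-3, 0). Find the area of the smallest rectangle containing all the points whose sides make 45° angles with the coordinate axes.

In coordinates u = x + y, v = x − y the rectangle is axis-aligned; the map (x,y)→(u,v) scales areas by 2.
u-values: -4, -5, -3; range = -3 − (-5) = 2.
v-values: -8, -7, -3; range = -3 − (-8) = 5.
Area = (2 × 5) / 2 = 5.

5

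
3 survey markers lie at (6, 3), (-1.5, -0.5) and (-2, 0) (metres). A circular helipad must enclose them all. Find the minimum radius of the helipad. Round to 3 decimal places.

Call the three points A, B, C in the order given.
Side lengths²: AB² = 68.5, AC² = 73, BC² = 0.5.
Since AC² = 73 ≥ 68.5 + 0.5 = 69, the angle opposite AC is not acute, so the smallest enclosing circle has AC as diameter.
Centre = midpoint of AC = (2, 1.5), r² = 73/4 = 18.25.
r = √(18.25) ≈ 4.272.

4.272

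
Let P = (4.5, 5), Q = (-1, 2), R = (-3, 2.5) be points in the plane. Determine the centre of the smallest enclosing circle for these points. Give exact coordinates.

(0.75, 3.75)

Side lengths²: PQ² = 39.25, PR² = 62.5, QR² = 4.25.
Since PR² = 62.5 ≥ 39.25 + 4.25 = 43.5, the angle opposite PR is not acute, so the smallest enclosing circle has PR as diameter.
Centre = midpoint of PR = (0.75, 3.75), r² = 62.5/4 = 15.625.
Centre = (0.75, 3.75).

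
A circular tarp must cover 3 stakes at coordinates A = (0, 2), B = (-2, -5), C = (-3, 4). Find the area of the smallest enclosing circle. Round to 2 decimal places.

64.40

Side lengths²: AB² = 53, AC² = 13, BC² = 82.
Since BC² = 82 ≥ 53 + 13 = 66, the angle opposite BC is not acute, so the smallest enclosing circle has BC as diameter.
Centre = midpoint of BC = (-2.5, -0.5), r² = 82/4 = 20.5.
Area = π·r² = π·20.5 ≈ 64.40.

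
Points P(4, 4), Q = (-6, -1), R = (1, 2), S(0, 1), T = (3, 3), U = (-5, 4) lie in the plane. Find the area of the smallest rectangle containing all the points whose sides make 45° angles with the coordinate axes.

In coordinates u = x + y, v = x − y the rectangle is axis-aligned; the map (x,y)→(u,v) scales areas by 2.
u-values: 8, -7, 3, 1, 6, -1; range = 8 − (-7) = 15.
v-values: 0, -5, -1, -1, 0, -9; range = 0 − (-9) = 9.
Area = (15 × 9) / 2 = 67.5.

67.5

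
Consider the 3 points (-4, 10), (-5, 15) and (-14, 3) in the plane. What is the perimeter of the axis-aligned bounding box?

Width = max x − min x = -4 − (-14) = 10.
Height = max y − min y = 15 − 3 = 12.
Perimeter = 2(10 + 12) = 44.

44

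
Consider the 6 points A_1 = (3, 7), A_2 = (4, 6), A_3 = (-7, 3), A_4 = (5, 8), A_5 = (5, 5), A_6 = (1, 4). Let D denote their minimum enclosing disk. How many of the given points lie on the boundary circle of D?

The farthest pair is A_3–A_4 with squared distance 169. The circle on this segment as diameter has centre (-1, 5.5) and r² = 169/4 = 42.25.
Check A_1: distance² to centre = 18.25 ≤ 42.25, so it lies inside.
All remaining points lie in this disk, and no smaller disk contains both endpoints, so this is the minimum enclosing circle.
The points at distance exactly r from the centre are A_3, A_4 — 2 points.

2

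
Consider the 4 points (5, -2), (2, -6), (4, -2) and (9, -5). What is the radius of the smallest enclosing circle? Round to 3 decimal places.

The minimum enclosing circle is determined by three boundary points: (2, -6), (4, -2), (9, -5).
Their circumcentre is (71/13, -68/13) with r² = 2125/169.
The farthest remaining point (5, -2) is at distance² 1800/169 ≤ 2125/169.
r = √(2125/169) ≈ 3.546.

3.546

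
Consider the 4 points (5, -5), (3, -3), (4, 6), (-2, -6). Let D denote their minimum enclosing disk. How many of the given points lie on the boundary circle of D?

The minimum enclosing circle of a finite set is fixed by two of the points (as a diameter) or three (as a circumcircle).
The farthest pair is (4, 6)–(-2, -6) with squared distance 180. The circle on this segment as diameter has centre (1, 0) and r² = 180/4 = 45.
Check (5, -5): distance² to centre = 41 ≤ 45, so it lies inside.
All remaining points lie in this disk, and no smaller disk contains both endpoints, so this is the minimum enclosing circle.
The points at distance exactly r from the centre are (4, 6), (-2, -6) — 2 points.

2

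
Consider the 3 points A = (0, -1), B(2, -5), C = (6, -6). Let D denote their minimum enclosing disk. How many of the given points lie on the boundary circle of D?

Side lengths²: AB² = 20, AC² = 61, BC² = 17.
Since AC² = 61 ≥ 20 + 17 = 37, the angle opposite AC is not acute, so the smallest enclosing circle has AC as diameter.
Centre = midpoint of AC = (3, -3.5), r² = 61/4 = 15.25.
The points at distance exactly r from the centre are A, C — 2 points.

2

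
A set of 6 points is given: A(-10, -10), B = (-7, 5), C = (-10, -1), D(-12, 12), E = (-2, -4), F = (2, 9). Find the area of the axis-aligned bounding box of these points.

x ranges over [-12, 2], width 14.
y ranges over [-10, 12], height 22.
Area = 14 × 22 = 308.

308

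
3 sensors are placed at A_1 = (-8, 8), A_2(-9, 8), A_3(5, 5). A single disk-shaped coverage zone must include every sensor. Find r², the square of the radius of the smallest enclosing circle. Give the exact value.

Side lengths²: A_1A_2² = 1, A_1A_3² = 178, A_2A_3² = 205.
Since A_2A_3² = 205 ≥ 178 + 1 = 179, the angle opposite A_2A_3 is not acute, so the smallest enclosing circle has A_2A_3 as diameter.
Centre = midpoint of A_2A_3 = (-2, 6.5), r² = 205/4 = 51.25.

51.25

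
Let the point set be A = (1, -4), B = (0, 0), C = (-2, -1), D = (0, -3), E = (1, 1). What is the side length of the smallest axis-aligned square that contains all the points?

5

The bounding box has width 3 and height 5.
An axis-aligned square enclosing the set must have side ≥ max(width, height).
So the minimum side is max(3, 5) = 5.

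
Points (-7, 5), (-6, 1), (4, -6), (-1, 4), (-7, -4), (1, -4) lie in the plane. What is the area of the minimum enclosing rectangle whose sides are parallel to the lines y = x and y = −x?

In coordinates u = x + y, v = x − y the rectangle is axis-aligned; the map (x,y)→(u,v) scales areas by 2.
u-values: -2, -5, -2, 3, -11, -3; range = 3 − (-11) = 14.
v-values: -12, -7, 10, -5, -3, 5; range = 10 − (-12) = 22.
Area = (14 × 22) / 2 = 154.

154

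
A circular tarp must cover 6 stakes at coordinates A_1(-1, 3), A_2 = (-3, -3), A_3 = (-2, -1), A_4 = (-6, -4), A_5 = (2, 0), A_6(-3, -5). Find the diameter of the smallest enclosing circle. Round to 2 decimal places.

9.07

A smallest enclosing disk is always determined by at most three of the input points on its boundary.
The minimum enclosing circle is determined by three boundary points: A_1, A_4, A_5.
Their circumcentre is (-7/3, -4/3) with r² = 185/9.
The farthest remaining point A_6 is at distance² 125/9 ≤ 185/9.
Diameter = 2r = 2√(185/9) ≈ 9.07.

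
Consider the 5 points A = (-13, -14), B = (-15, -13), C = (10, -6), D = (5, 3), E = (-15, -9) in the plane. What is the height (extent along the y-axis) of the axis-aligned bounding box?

17

max y = 3, min y = -14, so height = 17.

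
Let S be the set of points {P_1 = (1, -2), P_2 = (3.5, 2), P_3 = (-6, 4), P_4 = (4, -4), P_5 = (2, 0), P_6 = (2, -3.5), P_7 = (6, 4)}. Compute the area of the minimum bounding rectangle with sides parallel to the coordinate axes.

x ranges over [-6, 6], width 12.
y ranges over [-4, 4], height 8.
Area = 12 × 8 = 96.

96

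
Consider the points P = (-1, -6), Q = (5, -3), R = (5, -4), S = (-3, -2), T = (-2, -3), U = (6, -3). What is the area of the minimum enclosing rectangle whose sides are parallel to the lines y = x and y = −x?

50

In coordinates u = x + y, v = x − y the rectangle is axis-aligned; the map (x,y)→(u,v) scales areas by 2.
u-values: -7, 2, 1, -5, -5, 3; range = 3 − (-7) = 10.
v-values: 5, 8, 9, -1, 1, 9; range = 9 − (-1) = 10.
Area = (10 × 10) / 2 = 50.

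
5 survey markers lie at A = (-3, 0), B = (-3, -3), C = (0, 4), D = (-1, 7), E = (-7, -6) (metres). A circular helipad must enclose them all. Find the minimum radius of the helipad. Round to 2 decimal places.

The minimum enclosing circle of a finite set is fixed by two of the points (as a diameter) or three (as a circumcircle).
The farthest pair is D–E with squared distance 205. The circle on this segment as diameter has centre (-4, 0.5) and r² = 205/4 = 51.25.
Check A: distance² to centre = 1.25 ≤ 51.25, so it lies inside.
All remaining points lie in this disk, and no smaller disk contains both endpoints, so this is the minimum enclosing circle.
r = √(51.25) ≈ 7.16.

7.16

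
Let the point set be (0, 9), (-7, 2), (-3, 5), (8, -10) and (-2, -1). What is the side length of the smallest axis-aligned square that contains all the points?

The bounding box has width 15 and height 19.
An axis-aligned square enclosing the set must have side ≥ max(width, height).
So the minimum side is max(15, 19) = 19.

19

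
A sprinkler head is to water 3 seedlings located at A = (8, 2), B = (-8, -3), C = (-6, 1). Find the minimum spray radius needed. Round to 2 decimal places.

Side lengths²: AB² = 281, AC² = 197, BC² = 20.
Since AB² = 281 ≥ 197 + 20 = 217, the angle opposite AB is not acute, so the smallest enclosing circle has AB as diameter.
Centre = midpoint of AB = (0, -0.5), r² = 281/4 = 70.25.
r = √(70.25) ≈ 8.38.

8.38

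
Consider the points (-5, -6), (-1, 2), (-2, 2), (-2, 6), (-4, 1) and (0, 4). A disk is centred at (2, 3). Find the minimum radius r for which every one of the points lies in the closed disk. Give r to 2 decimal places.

The required radius is the distance from (2, 3) to the farthest point.
Squared distances: 130, 10, 17, 25, 40, 5.
Maximum is 130, attained at (-5, -6).
r = √130 ≈ 11.40.

11.40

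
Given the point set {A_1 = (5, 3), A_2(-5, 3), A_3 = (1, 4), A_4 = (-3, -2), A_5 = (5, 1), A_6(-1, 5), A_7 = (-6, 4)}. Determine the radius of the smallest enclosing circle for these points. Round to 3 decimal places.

The minimum enclosing circle of a finite set is fixed by two of the points (as a diameter) or three (as a circumcircle).
The farthest pair is A_5–A_7 with squared distance 130. The circle on this segment as diameter has centre (-0.5, 2.5) and r² = 130/4 = 32.5.
Check A_1: distance² to centre = 30.5 ≤ 32.5, so it lies inside.
All remaining points lie in this disk, and no smaller disk contains both endpoints, so this is the minimum enclosing circle.
r = √(32.5) ≈ 5.701.

5.701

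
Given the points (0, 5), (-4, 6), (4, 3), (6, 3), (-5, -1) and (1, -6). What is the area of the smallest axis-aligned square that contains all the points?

144

The bounding box has width 11 and height 12.
An axis-aligned square enclosing the set must have side ≥ max(width, height).
So the minimum side is max(11, 12) = 12.
Area = 12² = 144.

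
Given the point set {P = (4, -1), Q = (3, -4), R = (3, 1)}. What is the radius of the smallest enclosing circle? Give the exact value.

2.5

Side lengths²: PQ² = 10, PR² = 5, QR² = 25.
Since QR² = 25 ≥ 10 + 5 = 15, the angle opposite QR is not acute, so the smallest enclosing circle has QR as diameter.
Centre = midpoint of QR = (3, -1.5), r² = 25/4 = 6.25.
r = √(6.25) = 2.5.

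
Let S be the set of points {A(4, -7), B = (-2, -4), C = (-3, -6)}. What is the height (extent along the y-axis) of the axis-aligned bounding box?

max y = -4, min y = -7, so height = 3.

3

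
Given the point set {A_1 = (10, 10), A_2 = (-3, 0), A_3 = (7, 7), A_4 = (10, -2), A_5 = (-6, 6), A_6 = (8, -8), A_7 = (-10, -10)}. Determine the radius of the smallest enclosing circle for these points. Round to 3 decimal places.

14.142

The minimum enclosing circle of a finite set is fixed by two of the points (as a diameter) or three (as a circumcircle).
The farthest pair is A_1–A_7 with squared distance 800. The circle on this segment as diameter has centre (0, 0) and r² = 800/4 = 200.
Check A_2: distance² to centre = 9 ≤ 200, so it lies inside.
All remaining points lie in this disk, and no smaller disk contains both endpoints, so this is the minimum enclosing circle.
r = √200 ≈ 14.142.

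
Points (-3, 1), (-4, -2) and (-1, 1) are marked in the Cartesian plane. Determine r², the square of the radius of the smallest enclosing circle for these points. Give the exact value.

4.5

Call the three points A, B, C in the order given.
Side lengths²: AB² = 10, AC² = 4, BC² = 18.
Since BC² = 18 ≥ 10 + 4 = 14, the angle opposite BC is not acute, so the smallest enclosing circle has BC as diameter.
Centre = midpoint of BC = (-2.5, -0.5), r² = 18/4 = 4.5.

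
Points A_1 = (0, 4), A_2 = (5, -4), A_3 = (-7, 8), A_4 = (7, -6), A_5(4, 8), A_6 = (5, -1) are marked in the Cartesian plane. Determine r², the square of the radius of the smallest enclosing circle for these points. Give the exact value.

98

The minimum enclosing circle of a finite set is fixed by two of the points (as a diameter) or three (as a circumcircle).
The farthest pair is A_3–A_4 with squared distance 392. The circle on this segment as diameter has centre (0, 1) and r² = 392/4 = 98.
Check A_1: distance² to centre = 9 ≤ 98, so it lies inside.
All remaining points lie in this disk, and no smaller disk contains both endpoints, so this is the minimum enclosing circle.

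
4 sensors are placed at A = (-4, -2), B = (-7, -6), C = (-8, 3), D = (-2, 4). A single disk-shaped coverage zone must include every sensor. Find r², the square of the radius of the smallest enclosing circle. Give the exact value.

A smallest enclosing disk is always determined by at most three of the input points on its boundary.
The farthest pair is B–D with squared distance 125. The circle on this segment as diameter has centre (-4.5, -1) and r² = 125/4 = 31.25.
Check A: distance² to centre = 1.25 ≤ 31.25, so it lies inside.
All remaining points lie in this disk, and no smaller disk contains both endpoints, so this is the minimum enclosing circle.

31.25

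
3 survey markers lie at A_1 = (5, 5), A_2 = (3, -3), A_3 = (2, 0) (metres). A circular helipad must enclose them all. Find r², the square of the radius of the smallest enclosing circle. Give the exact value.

17

Side lengths²: A_1A_2² = 68, A_1A_3² = 34, A_2A_3² = 10.
Since A_1A_2² = 68 ≥ 34 + 10 = 44, the angle opposite A_1A_2 is not acute, so the smallest enclosing circle has A_1A_2 as diameter.
Centre = midpoint of A_1A_2 = (4, 1), r² = 68/4 = 17.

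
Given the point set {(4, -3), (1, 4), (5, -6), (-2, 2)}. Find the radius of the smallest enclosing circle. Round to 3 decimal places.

5.432

By Welzl's lemma the MEC is supported by two points (diametrically opposite) or three points (on a circumcircle).
The minimum enclosing circle is determined by three boundary points: (1, 4), (5, -6), (-2, 2).
Their circumcentre is (89/38, -24/19) with r² = 42601/1444.
The farthest remaining point (4, -3) is at distance² 8325/1444 ≤ 42601/1444.
r = √(42601/1444) ≈ 5.432.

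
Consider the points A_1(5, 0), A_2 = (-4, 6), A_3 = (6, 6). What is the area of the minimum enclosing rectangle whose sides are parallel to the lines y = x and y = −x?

75

In coordinates u = x + y, v = x − y the rectangle is axis-aligned; the map (x,y)→(u,v) scales areas by 2.
u-values: 5, 2, 12; range = 12 − 2 = 10.
v-values: 5, -10, 0; range = 5 − (-10) = 15.
Area = (10 × 15) / 2 = 75.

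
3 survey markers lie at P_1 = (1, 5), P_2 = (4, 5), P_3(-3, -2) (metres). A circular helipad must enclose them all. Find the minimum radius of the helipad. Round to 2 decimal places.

Side lengths²: P_1P_2² = 9, P_1P_3² = 65, P_2P_3² = 98.
Since P_2P_3² = 98 ≥ 65 + 9 = 74, the angle opposite P_2P_3 is not acute, so the smallest enclosing circle has P_2P_3 as diameter.
Centre = midpoint of P_2P_3 = (0.5, 1.5), r² = 98/4 = 24.5.
r = √(24.5) ≈ 4.95.

4.95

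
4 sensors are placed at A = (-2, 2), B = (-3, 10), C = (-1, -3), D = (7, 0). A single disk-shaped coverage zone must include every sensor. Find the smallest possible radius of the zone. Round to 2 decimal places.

7.22

The minimum enclosing circle of a finite set is fixed by two of the points (as a diameter) or three (as a circumcircle).
The minimum enclosing circle is determined by three boundary points: B, C, D.
Their circumcentre is (21/22, 87/22) with r² = 12629/242.
The farthest remaining point A is at distance² 3037/242 ≤ 12629/242.
r = √(12629/242) ≈ 7.22.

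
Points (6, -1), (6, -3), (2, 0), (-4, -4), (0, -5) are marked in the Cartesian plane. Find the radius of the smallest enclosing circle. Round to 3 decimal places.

The minimum enclosing circle of a finite set is fixed by two of the points (as a diameter) or three (as a circumcircle).
The farthest pair is (6, -1)–(-4, -4) with squared distance 109. The circle on this segment as diameter has centre (1, -2.5) and r² = 109/4 = 27.25.
Check (6, -3): distance² to centre = 25.25 ≤ 27.25, so it lies inside.
All remaining points lie in this disk, and no smaller disk contains both endpoints, so this is the minimum enclosing circle.
r = √(27.25) ≈ 5.220.

5.220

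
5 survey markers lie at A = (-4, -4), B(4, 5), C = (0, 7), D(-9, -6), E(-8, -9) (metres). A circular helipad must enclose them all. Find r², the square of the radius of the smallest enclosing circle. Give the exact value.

85

A smallest enclosing disk is always determined by at most three of the input points on its boundary.
The farthest pair is B–E with squared distance 340. The circle on this segment as diameter has centre (-2, -2) and r² = 340/4 = 85.
Check A: distance² to centre = 8 ≤ 85, so it lies inside.
All remaining points lie in this disk, and no smaller disk contains both endpoints, so this is the minimum enclosing circle.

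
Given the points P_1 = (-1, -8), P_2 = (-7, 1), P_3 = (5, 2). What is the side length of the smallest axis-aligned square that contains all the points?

12

The bounding box has width 12 and height 10.
An axis-aligned square enclosing the set must have side ≥ max(width, height).
So the minimum side is max(12, 10) = 12.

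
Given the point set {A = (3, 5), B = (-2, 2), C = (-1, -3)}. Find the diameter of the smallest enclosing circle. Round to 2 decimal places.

Side lengths²: AB² = 34, AC² = 80, BC² = 26.
Since AC² = 80 ≥ 34 + 26 = 60, the angle opposite AC is not acute, so the smallest enclosing circle has AC as diameter.
Centre = midpoint of AC = (1, 1), r² = 80/4 = 20.
Diameter = 2r = 2√20 ≈ 8.94.

8.94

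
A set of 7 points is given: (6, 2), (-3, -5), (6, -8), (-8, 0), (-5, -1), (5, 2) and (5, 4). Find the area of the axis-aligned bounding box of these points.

168

x ranges over [-8, 6], width 14.
y ranges over [-8, 4], height 12.
Area = 14 × 12 = 168.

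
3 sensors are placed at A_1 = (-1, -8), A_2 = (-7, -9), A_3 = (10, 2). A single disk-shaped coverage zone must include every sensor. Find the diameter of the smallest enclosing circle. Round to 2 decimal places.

Side lengths²: A_1A_2² = 37, A_1A_3² = 221, A_2A_3² = 410.
Since A_2A_3² = 410 ≥ 221 + 37 = 258, the angle opposite A_2A_3 is not acute, so the smallest enclosing circle has A_2A_3 as diameter.
Centre = midpoint of A_2A_3 = (1.5, -3.5), r² = 410/4 = 102.5.
Diameter = 2r = 2√(102.5) ≈ 20.25.

20.25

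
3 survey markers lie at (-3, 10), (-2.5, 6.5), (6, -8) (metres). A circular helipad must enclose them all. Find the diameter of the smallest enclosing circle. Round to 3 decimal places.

Call the three points A, B, C in the order given.
Side lengths²: AB² = 12.5, AC² = 405, BC² = 282.5.
Since AC² = 405 ≥ 282.5 + 12.5 = 295, the angle opposite AC is not acute, so the smallest enclosing circle has AC as diameter.
Centre = midpoint of AC = (1.5, 1), r² = 405/4 = 101.25.
Diameter = 2r = 2√(101.25) ≈ 20.125.

20.125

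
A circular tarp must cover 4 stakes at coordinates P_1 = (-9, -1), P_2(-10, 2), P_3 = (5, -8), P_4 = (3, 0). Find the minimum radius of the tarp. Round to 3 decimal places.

9.014

A smallest enclosing disk is always determined by at most three of the input points on its boundary.
The farthest pair is P_2–P_3 with squared distance 325. The circle on this segment as diameter has centre (-2.5, -3) and r² = 325/4 = 81.25.
Check P_1: distance² to centre = 46.25 ≤ 81.25, so it lies inside.
All remaining points lie in this disk, and no smaller disk contains both endpoints, so this is the minimum enclosing circle.
r = √(81.25) ≈ 9.014.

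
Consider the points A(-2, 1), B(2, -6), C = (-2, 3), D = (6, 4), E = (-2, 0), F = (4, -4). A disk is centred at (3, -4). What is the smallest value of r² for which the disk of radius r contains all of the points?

74

The required radius is the distance from (3, -4) to the farthest point.
Squared distances: 50, 5, 74, 73, 41, 1.
Maximum is 74, attained at C.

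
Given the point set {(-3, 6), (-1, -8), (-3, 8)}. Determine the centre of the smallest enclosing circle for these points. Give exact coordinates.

Call the three points A, B, C in the order given.
Side lengths²: AB² = 200, AC² = 4, BC² = 260.
Since BC² = 260 ≥ 200 + 4 = 204, the angle opposite BC is not acute, so the smallest enclosing circle has BC as diameter.
Centre = midpoint of BC = (-2, 0), r² = 260/4 = 65.
Centre = (-2, 0).

(-2, 0)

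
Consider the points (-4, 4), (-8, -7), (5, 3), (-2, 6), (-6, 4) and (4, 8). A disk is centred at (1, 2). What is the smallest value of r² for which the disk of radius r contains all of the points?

The required radius is the distance from (1, 2) to the farthest point.
Squared distances: 29, 162, 17, 25, 53, 45.
Maximum is 162, attained at (-8, -7).

162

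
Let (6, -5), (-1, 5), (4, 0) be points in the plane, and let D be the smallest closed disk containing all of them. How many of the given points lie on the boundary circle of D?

Call the three points A, B, C in the order given.
Side lengths²: AB² = 149, AC² = 29, BC² = 50.
Since AB² = 149 ≥ 50 + 29 = 79, the angle opposite AB is not acute, so the smallest enclosing circle has AB as diameter.
Centre = midpoint of AB = (2.5, 0), r² = 149/4 = 37.25.
The points at distance exactly r from the centre are (6, -5), (-1, 5) — 2 points.

2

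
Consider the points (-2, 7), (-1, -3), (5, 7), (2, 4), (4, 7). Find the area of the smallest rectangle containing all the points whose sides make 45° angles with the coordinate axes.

In coordinates u = x + y, v = x − y the rectangle is axis-aligned; the map (x,y)→(u,v) scales areas by 2.
u-values: 5, -4, 12, 6, 11; range = 12 − (-4) = 16.
v-values: -9, 2, -2, -2, -3; range = 2 − (-9) = 11.
Area = (16 × 11) / 2 = 88.

88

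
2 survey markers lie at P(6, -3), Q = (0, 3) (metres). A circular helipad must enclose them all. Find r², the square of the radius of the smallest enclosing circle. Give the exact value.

The smallest circle enclosing two points has them as diameter endpoints.
Centre = midpoint = (3, 0); r² = |PQ|²/4 = 72/4 = 18.

18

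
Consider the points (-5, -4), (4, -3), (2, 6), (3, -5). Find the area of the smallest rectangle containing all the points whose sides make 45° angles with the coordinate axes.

102

In coordinates u = x + y, v = x − y the rectangle is axis-aligned; the map (x,y)→(u,v) scales areas by 2.
u-values: -9, 1, 8, -2; range = 8 − (-9) = 17.
v-values: -1, 7, -4, 8; range = 8 − (-4) = 12.
Area = (17 × 12) / 2 = 102.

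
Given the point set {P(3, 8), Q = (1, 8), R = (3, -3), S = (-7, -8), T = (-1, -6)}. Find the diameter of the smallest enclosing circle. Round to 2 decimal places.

By Welzl's lemma the MEC is supported by two points (diametrically opposite) or three points (on a circumcircle).
The farthest pair is P–S with squared distance 356. The circle on this segment as diameter has centre (-2, 0) and r² = 356/4 = 89.
Check Q: distance² to centre = 73 ≤ 89, so it lies inside.
All remaining points lie in this disk, and no smaller disk contains both endpoints, so this is the minimum enclosing circle.
Diameter = 2r = 2√89 ≈ 18.87.

18.87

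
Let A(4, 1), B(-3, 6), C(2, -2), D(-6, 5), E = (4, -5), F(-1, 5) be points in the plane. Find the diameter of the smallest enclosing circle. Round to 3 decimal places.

14.142

A smallest enclosing disk is always determined by at most three of the input points on its boundary.
The farthest pair is D–E with squared distance 200. The circle on this segment as diameter has centre (-1, 0) and r² = 200/4 = 50.
Check A: distance² to centre = 26 ≤ 50, so it lies inside.
All remaining points lie in this disk, and no smaller disk contains both endpoints, so this is the minimum enclosing circle.
Diameter = 2r = 2√50 ≈ 14.142.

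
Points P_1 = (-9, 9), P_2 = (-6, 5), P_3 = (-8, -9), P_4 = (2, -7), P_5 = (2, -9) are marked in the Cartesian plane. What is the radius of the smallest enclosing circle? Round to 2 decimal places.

The minimum enclosing circle of a finite set is fixed by two of the points (as a diameter) or three (as a circumcircle).
The farthest pair is P_1–P_5 with squared distance 445. The circle on this segment as diameter has centre (-3.5, 0) and r² = 445/4 = 111.25.
Check P_2: distance² to centre = 31.25 ≤ 111.25, so it lies inside.
All remaining points lie in this disk, and no smaller disk contains both endpoints, so this is the minimum enclosing circle.
r = √(111.25) ≈ 10.55.

10.55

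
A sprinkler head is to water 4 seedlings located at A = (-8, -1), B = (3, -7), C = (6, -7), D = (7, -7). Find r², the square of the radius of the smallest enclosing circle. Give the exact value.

The farthest pair is A–D with squared distance 261. The circle on this segment as diameter has centre (-0.5, -4) and r² = 261/4 = 65.25.
Check B: distance² to centre = 21.25 ≤ 65.25, so it lies inside.
All remaining points lie in this disk, and no smaller disk contains both endpoints, so this is the minimum enclosing circle.

65.25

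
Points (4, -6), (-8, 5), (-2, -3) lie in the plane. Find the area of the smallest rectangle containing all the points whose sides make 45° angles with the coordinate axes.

34.5

In coordinates u = x + y, v = x − y the rectangle is axis-aligned; the map (x,y)→(u,v) scales areas by 2.
u-values: -2, -3, -5; range = -2 − (-5) = 3.
v-values: 10, -13, 1; range = 10 − (-13) = 23.
Area = (3 × 23) / 2 = 34.5.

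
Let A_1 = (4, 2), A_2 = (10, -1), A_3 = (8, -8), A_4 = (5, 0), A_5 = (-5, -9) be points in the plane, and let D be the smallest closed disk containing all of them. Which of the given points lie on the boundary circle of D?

By Welzl's lemma the MEC is supported by two points (diametrically opposite) or three points (on a circumcircle).
The farthest pair is A_2–A_5 with squared distance 289. The circle on this segment as diameter has centre (2.5, -5) and r² = 289/4 = 72.25.
Check A_1: distance² to centre = 51.25 ≤ 72.25, so it lies inside.
All remaining points lie in this disk, and no smaller disk contains both endpoints, so this is the minimum enclosing circle.
The points at distance exactly r from the centre are A_2, A_5 — 2 points.

A_2, A_5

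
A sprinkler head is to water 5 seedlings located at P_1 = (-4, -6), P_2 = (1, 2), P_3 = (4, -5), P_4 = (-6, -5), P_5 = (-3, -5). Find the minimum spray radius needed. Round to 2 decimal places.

5.39

A smallest enclosing disk is always determined by at most three of the input points on its boundary.
The minimum enclosing circle is determined by three boundary points: P_2, P_3, P_4.
Their circumcentre is (-1, -3) with r² = 29.
The farthest remaining point P_1 is at distance² 18 ≤ 29.
r = √29 ≈ 5.39.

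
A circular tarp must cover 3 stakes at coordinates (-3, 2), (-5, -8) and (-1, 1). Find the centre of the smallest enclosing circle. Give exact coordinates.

(-4, -3)

Call the three points A, B, C in the order given.
Side lengths²: AB² = 104, AC² = 5, BC² = 97.
Since AB² = 104 ≥ 97 + 5 = 102, the angle opposite AB is not acute, so the smallest enclosing circle has AB as diameter.
Centre = midpoint of AB = (-4, -3), r² = 104/4 = 26.
Centre = (-4, -3).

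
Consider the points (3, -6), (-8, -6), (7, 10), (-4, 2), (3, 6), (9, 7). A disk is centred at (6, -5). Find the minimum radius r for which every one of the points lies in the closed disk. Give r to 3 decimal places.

15.033

The required radius is the distance from (6, -5) to the farthest point.
Squared distances: 10, 197, 226, 149, 130, 153.
Maximum is 226, attained at (7, 10).
r = √226 ≈ 15.033.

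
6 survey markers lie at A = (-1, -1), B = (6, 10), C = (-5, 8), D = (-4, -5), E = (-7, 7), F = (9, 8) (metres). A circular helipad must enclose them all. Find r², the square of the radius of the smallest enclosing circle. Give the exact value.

The minimum enclosing circle of a finite set is fixed by two of the points (as a diameter) or three (as a circumcircle).
The minimum enclosing circle is determined by three boundary points: D, E, F.
Their circumcentre is (1.3, 2.7) with r² = 87.38.
The farthest remaining point B is at distance² 75.38 ≤ 87.38.

87.38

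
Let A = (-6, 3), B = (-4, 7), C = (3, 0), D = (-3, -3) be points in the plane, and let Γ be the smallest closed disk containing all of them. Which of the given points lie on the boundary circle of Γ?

The minimum enclosing circle of a finite set is fixed by two of the points (as a diameter) or three (as a circumcircle).
The minimum enclosing circle is determined by three boundary points: B, C, D.
Their circumcentre is (-11/6, 13/6) with r² = 505/18.
The farthest remaining point A is at distance² 325/18 ≤ 505/18.
The points at distance exactly r from the centre are B, C, D — 3 points.

B, C, D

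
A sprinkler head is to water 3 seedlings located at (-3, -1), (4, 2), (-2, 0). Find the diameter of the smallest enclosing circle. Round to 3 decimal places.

Call the three points A, B, C in the order given.
Side lengths²: AB² = 58, AC² = 2, BC² = 40.
Since AB² = 58 ≥ 40 + 2 = 42, the angle opposite AB is not acute, so the smallest enclosing circle has AB as diameter.
Centre = midpoint of AB = (0.5, 0.5), r² = 58/4 = 14.5.
Diameter = 2r = 2√(14.5) ≈ 7.616.

7.616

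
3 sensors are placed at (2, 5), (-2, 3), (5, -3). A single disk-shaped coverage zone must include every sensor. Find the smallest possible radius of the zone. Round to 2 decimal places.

Call the three points A, B, C in the order given.
Side lengths²: AB² = 20, AC² = 73, BC² = 85.
Since BC² = 85 < 73 + 20 = 93, the triangle is acute, so the smallest enclosing circle is the circumcircle.
Circumcentre = (69/38, 7/19), r² = 31025/1444.
r = √(31025/1444) ≈ 4.64.

4.64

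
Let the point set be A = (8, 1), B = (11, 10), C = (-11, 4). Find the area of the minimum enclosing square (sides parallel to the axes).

The bounding box has width 22 and height 9.
An axis-aligned square enclosing the set must have side ≥ max(width, height).
So the minimum side is max(22, 9) = 22.
Area = 22² = 484.

484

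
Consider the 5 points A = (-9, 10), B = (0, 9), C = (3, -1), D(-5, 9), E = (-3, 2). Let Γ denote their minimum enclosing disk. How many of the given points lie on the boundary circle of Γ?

2

The minimum enclosing circle of a finite set is fixed by two of the points (as a diameter) or three (as a circumcircle).
The farthest pair is A–C with squared distance 265. The circle on this segment as diameter has centre (-3, 4.5) and r² = 265/4 = 66.25.
Check B: distance² to centre = 29.25 ≤ 66.25, so it lies inside.
All remaining points lie in this disk, and no smaller disk contains both endpoints, so this is the minimum enclosing circle.
The points at distance exactly r from the centre are A, C — 2 points.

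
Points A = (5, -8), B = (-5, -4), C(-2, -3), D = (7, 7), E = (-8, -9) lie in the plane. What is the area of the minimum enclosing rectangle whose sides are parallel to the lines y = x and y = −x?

In coordinates u = x + y, v = x − y the rectangle is axis-aligned; the map (x,y)→(u,v) scales areas by 2.
u-values: -3, -9, -5, 14, -17; range = 14 − (-17) = 31.
v-values: 13, -1, 1, 0, 1; range = 13 − (-1) = 14.
Area = (31 × 14) / 2 = 217.

217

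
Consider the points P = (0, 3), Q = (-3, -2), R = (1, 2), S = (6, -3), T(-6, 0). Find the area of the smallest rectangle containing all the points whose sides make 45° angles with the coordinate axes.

In coordinates u = x + y, v = x − y the rectangle is axis-aligned; the map (x,y)→(u,v) scales areas by 2.
u-values: 3, -5, 3, 3, -6; range = 3 − (-6) = 9.
v-values: -3, -1, -1, 9, -6; range = 9 − (-6) = 15.
Area = (9 × 15) / 2 = 67.5.

67.5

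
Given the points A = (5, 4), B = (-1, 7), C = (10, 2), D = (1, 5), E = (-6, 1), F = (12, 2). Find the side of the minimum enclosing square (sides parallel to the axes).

18

The bounding box has width 18 and height 6.
An axis-aligned square enclosing the set must have side ≥ max(width, height).
So the minimum side is max(18, 6) = 18.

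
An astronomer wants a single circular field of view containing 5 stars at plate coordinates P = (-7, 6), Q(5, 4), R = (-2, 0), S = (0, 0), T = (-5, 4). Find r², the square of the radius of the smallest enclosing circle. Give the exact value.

The farthest pair is P–Q with squared distance 148. The circle on this segment as diameter has centre (-1, 5) and r² = 148/4 = 37.
Check R: distance² to centre = 26 ≤ 37, so it lies inside.
All remaining points lie in this disk, and no smaller disk contains both endpoints, so this is the minimum enclosing circle.

37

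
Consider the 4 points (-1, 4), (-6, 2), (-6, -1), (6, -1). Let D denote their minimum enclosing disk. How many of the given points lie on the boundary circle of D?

3

The farthest pair is (-6, 2)–(6, -1) with squared distance 153. The circle on this segment as diameter has centre (0, 0.5) and r² = 153/4 = 38.25.
Check (-1, 4): distance² to centre = 13.25 ≤ 38.25, so it lies inside.
All remaining points lie in this disk, and no smaller disk contains both endpoints, so this is the minimum enclosing circle.
The points at distance exactly r from the centre are (-6, 2), (-6, -1), (6, -1) — 3 points.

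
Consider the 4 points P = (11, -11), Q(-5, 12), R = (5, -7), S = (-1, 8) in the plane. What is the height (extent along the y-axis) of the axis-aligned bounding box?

max y = 12, min y = -11, so height = 23.

23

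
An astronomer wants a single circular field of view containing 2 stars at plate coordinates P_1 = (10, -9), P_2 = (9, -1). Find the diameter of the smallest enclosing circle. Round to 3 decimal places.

8.062

The smallest circle enclosing two points has them as diameter endpoints.
Centre = midpoint = (9.5, -5); r² = |P_1P_2|²/4 = 65/4 = 16.25.
Diameter = 2r = 2√(16.25) ≈ 8.062.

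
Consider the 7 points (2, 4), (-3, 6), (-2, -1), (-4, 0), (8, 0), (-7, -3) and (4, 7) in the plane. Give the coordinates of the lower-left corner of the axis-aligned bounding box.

x-range [-7, 8], y-range [-3, 7].
The lower-left corner is (-7, -3).

(-7, -3)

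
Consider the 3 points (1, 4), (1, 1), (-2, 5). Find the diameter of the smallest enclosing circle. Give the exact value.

5

Call the three points A, B, C in the order given.
Side lengths²: AB² = 9, AC² = 10, BC² = 25.
Since BC² = 25 ≥ 10 + 9 = 19, the angle opposite BC is not acute, so the smallest enclosing circle has BC as diameter.
Centre = midpoint of BC = (-0.5, 3), r² = 25/4 = 6.25.
Diameter = 2r = 2√(6.25) = 5.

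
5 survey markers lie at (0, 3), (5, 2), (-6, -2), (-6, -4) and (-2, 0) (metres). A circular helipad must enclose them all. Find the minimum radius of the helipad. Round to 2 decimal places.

6.26

The minimum enclosing circle of a finite set is fixed by two of the points (as a diameter) or three (as a circumcircle).
The farthest pair is (5, 2)–(-6, -4) with squared distance 157. The circle on this segment as diameter has centre (-0.5, -1) and r² = 157/4 = 39.25.
Check (0, 3): distance² to centre = 16.25 ≤ 39.25, so it lies inside.
All remaining points lie in this disk, and no smaller disk contains both endpoints, so this is the minimum enclosing circle.
r = √(39.25) ≈ 6.26.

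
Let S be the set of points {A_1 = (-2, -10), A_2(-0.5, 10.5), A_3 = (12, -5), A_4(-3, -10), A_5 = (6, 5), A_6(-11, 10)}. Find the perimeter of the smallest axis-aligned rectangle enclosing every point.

87

Width = max x − min x = 12 − (-11) = 23.
Height = max y − min y = 10.5 − (-10) = 20.5.
Perimeter = 2(23 + 20.5) = 87.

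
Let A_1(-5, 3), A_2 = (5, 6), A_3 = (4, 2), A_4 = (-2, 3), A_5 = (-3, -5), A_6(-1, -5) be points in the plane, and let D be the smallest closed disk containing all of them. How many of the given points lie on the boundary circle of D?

2

The farthest pair is A_2–A_5 with squared distance 185. The circle on this segment as diameter has centre (1, 0.5) and r² = 185/4 = 46.25.
Check A_1: distance² to centre = 42.25 ≤ 46.25, so it lies inside.
All remaining points lie in this disk, and no smaller disk contains both endpoints, so this is the minimum enclosing circle.
The points at distance exactly r from the centre are A_2, A_5 — 2 points.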